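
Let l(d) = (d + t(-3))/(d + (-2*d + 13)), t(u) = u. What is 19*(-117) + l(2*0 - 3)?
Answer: -17787/8 ≈ -2223.4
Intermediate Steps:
l(d) = (-3 + d)/(13 - d) (l(d) = (d - 3)/(d + (-2*d + 13)) = (-3 + d)/(d + (13 - 2*d)) = (-3 + d)/(13 - d))
19*(-117) + l(2*0 - 3) = 19*(-117) + (3 - (2*0 - 3))/(-13 + (2*0 - 3)) = -2223 + (3 - (0 - 3))/(-13 + (0 - 3)) = -2223 + (3 - 1*(-3))/(-13 - 3) = -2223 + (3 + 3)/(-16) = -2223 - 1/16*6 = -2223 - 3/8 = -17787/8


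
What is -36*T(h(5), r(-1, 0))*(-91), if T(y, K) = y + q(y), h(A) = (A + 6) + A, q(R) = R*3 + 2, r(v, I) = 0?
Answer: 216216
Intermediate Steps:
q(R) = 2 + 3*R (q(R) = 3*R + 2 = 2 + 3*R)
h(A) = 6 + 2*A (h(A) = (6 + A) + A = 6 + 2*A)
T(y, K) = 2 + 4*y (T(y, K) = y + (2 + 3*y) = 2 + 4*y)
-36*T(h(5), r(-1, 0))*(-91) = -36*(2 + 4*(6 + 2*5))*(-91) = -36*(2 + 4*(6 + 10))*(-91) = -36*(2 + 4*16)*(-91) = -36*(2 + 64)*(-91) = -36*66*(-91) = -2376*(-91) = 216216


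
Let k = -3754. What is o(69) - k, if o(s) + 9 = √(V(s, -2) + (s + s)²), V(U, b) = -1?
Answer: 3745 + √19043 ≈ 3883.0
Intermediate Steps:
o(s) = -9 + √(-1 + 4*s²) (o(s) = -9 + √(-1 + (s + s)²) = -9 + √(-1 + (2*s)²) = -9 + √(-1 + 4*s²))
o(69) - k = (-9 + √(-1 + 4*69²)) - 1*(-3754) = (-9 + √(-1 + 4*4761)) + 3754 = (-9 + √(-1 + 19044)) + 3754 = (-9 + √19043) + 3754 = 3745 + √19043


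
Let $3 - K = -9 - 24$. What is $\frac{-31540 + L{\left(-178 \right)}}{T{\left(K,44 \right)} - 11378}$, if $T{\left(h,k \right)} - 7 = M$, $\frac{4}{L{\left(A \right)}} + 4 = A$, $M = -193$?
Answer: $\frac{1435071}{526162} \approx 2.7274$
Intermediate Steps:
$K = 36$ ($K = 3 - \left(-9 - 24\right) = 3 - -33 = 3 + 33 = 36$)
$L{\left(A \right)} = \frac{4}{-4 + A}$
$T{\left(h,k \right)} = -186$ ($T{\left(h,k \right)} = 7 - 193 = -186$)
$\frac{-31540 + L{\left(-178 \right)}}{T{\left(K,44 \right)} - 11378} = \frac{-31540 + \frac{4}{-4 - 178}}{-186 - 11378} = \frac{-31540 + \frac{4}{-182}}{-11564} = \left(-31540 + 4 \left(- \frac{1}{182}\right)\right) \left(- \frac{1}{11564}\right) = \left(-31540 - \frac{2}{91}\right) \left(- \frac{1}{11564}\right) = \left(- \frac{2870142}{91}\right) \left(- \frac{1}{11564}\right) = \frac{1435071}{526162}$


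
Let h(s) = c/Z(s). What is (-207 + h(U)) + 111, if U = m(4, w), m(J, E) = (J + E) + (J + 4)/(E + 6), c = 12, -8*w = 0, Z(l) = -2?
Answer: -102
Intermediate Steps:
w = 0 (w = -1/8*0 = 0)
m(J, E) = E + J + (4 + J)/(6 + E) (m(J, E) = (E + J) + (4 + J)/(6 + E) = E + J + (4 + J)/(6 + E))
U = 16/3 (U = (4 + 0**2 + 6*0 + 7*4 + 0*4)/(6 + 0) = (4 + 0 + 0 + 28 + 0)/6 = (1/6)*32 = 16/3 ≈ 5.3333)
h(s) = -6 (h(s) = 12/(-2) = 12*(-1/2) = -6)
(-207 + h(U)) + 111 = (-207 - 6) + 111 = -213 + 111 = -102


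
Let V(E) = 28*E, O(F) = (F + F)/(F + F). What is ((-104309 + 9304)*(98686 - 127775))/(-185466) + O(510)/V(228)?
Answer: -980156947523/65778608 ≈ -14901.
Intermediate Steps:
O(F) = 1 (O(F) = (2*F)/((2*F)) = (2*F)*(1/(2*F)) = 1)
((-104309 + 9304)*(98686 - 127775))/(-185466) + O(510)/V(228) = ((-104309 + 9304)*(98686 - 127775))/(-185466) + 1/(28*228) = -95005*(-29089)*(-1/185466) + 1/6384 = 2763600445*(-1/185466) + 1*(1/6384) = -2763600445/185466 + 1/6384 = -980156947523/65778608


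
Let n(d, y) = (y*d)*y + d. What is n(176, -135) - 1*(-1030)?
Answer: 3208806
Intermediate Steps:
n(d, y) = d + d*y² (n(d, y) = (d*y)*y + d = d*y² + d = d + d*y²)
n(176, -135) - 1*(-1030) = 176*(1 + (-135)²) - 1*(-1030) = 176*(1 + 18225) + 1030 = 176*18226 + 1030 = 3207776 + 1030 = 3208806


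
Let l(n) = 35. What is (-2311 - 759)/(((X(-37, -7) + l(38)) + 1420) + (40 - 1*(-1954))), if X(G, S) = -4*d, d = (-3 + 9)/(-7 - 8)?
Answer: -15350/17253 ≈ -0.88970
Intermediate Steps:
d = -⅖ (d = 6/(-15) = 6*(-1/15) = -⅖ ≈ -0.40000)
X(G, S) = 8/5 (X(G, S) = -4*(-⅖) = 8/5)
(-2311 - 759)/(((X(-37, -7) + l(38)) + 1420) + (40 - 1*(-1954))) = (-2311 - 759)/(((8/5 + 35) + 1420) + (40 - 1*(-1954))) = -3070/((183/5 + 1420) + (40 + 1954)) = -3070/(7283/5 + 1994) = -3070/17253/5 = -3070*5/17253 = -15350/17253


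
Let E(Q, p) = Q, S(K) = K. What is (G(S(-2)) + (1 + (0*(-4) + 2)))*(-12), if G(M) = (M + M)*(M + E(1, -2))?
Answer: -84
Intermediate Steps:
G(M) = 2*M*(1 + M) (G(M) = (M + M)*(M + 1) = (2*M)*(1 + M) = 2*M*(1 + M))
(G(S(-2)) + (1 + (0*(-4) + 2)))*(-12) = (2*(-2)*(1 - 2) + (1 + (0*(-4) + 2)))*(-12) = (2*(-2)*(-1) + (1 + (0 + 2)))*(-12) = (4 + (1 + 2))*(-12) = (4 + 3)*(-12) = 7*(-12) = -84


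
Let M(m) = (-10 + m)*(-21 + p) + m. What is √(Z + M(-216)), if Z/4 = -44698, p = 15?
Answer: 2*I*√44413 ≈ 421.49*I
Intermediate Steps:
Z = -178792 (Z = 4*(-44698) = -178792)
M(m) = 60 - 5*m (M(m) = (-10 + m)*(-21 + 15) + m = (-10 + m)*(-6) + m = (60 - 6*m) + m = 60 - 5*m)
√(Z + M(-216)) = √(-178792 + (60 - 5*(-216))) = √(-178792 + (60 + 1080)) = √(-178792 + 1140) = √(-177652) = 2*I*√44413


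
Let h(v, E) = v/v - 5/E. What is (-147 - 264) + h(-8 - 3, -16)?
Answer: -6555/16 ≈ -409.69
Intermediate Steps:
h(v, E) = 1 - 5/E
(-147 - 264) + h(-8 - 3, -16) = (-147 - 264) + (-5 - 16)/(-16) = -411 - 1/16*(-21) = -411 + 21/16 = -6555/16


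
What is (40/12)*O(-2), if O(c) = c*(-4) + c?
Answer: 20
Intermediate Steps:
O(c) = -3*c (O(c) = -4*c + c = -3*c)
(40/12)*O(-2) = (40/12)*(-3*(-2)) = (40*(1/12))*6 = (10/3)*6 = 20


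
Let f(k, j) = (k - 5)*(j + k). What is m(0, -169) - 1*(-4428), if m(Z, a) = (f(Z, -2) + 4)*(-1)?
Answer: 4414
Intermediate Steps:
f(k, j) = (-5 + k)*(j + k)
m(Z, a) = -14 - Z² + 7*Z (m(Z, a) = ((Z² - 5*(-2) - 5*Z - 2*Z) + 4)*(-1) = ((Z² + 10 - 5*Z - 2*Z) + 4)*(-1) = ((10 + Z² - 7*Z) + 4)*(-1) = (14 + Z² - 7*Z)*(-1) = -14 - Z² + 7*Z)
m(0, -169) - 1*(-4428) = (-14 - 1*0² + 7*0) - 1*(-4428) = (-14 - 1*0 + 0) + 4428 = (-14 + 0 + 0) + 4428 = -14 + 4428 = 4414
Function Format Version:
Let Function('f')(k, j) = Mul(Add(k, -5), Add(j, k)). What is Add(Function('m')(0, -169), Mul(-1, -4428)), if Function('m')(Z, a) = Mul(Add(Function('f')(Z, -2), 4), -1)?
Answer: 4414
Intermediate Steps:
Function('f')(k, j) = Mul(Add(-5, k), Add(j, k))
Function('m')(Z, a) = Add(-14, Mul(-1, Pow(Z, 2)), Mul(7, Z)) (Function('m')(Z, a) = Mul(Add(Add(Pow(Z, 2), Mul(-5, -2), Mul(-5, Z), Mul(-2, Z)), 4), -1) = Mul(Add(Add(Pow(Z, 2), 10, Mul(-5, Z), Mul(-2, Z)), 4), -1) = Mul(Add(Add(10, Pow(Z, 2), Mul(-7, Z)), 4), -1) = Mul(Add(14, Pow(Z, 2), Mul(-7, Z)), -1) = Add(-14, Mul(-1, Pow(Z, 2)), Mul(7, Z)))
Add(Function('m')(0, -169), Mul(-1, -4428)) = Add(Add(-14, Mul(-1, Pow(0, 2)), Mul(7, 0)), Mul(-1, -4428)) = Add(Add(-14, Mul(-1, 0), 0), 4428) = Add(Add(-14, 0, 0), 4428) = Add(-14, 4428) = 4414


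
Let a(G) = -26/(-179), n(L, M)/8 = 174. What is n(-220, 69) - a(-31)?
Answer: 249142/179 ≈ 1391.9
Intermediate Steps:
n(L, M) = 1392 (n(L, M) = 8*174 = 1392)
a(G) = 26/179 (a(G) = -26*(-1/179) = 26/179)
n(-220, 69) - a(-31) = 1392 - 1*26/179 = 1392 - 26/179 = 249142/179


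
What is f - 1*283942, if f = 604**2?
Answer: 80874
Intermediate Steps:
f = 364816
f - 1*283942 = 364816 - 1*283942 = 364816 - 283942 = 80874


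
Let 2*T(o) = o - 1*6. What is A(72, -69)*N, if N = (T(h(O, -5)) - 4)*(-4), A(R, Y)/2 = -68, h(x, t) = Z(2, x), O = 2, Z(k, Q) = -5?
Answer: -5168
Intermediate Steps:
h(x, t) = -5
T(o) = -3 + o/2 (T(o) = (o - 1*6)/2 = (o - 6)/2 = (-6 + o)/2 = -3 + o/2)
A(R, Y) = -136 (A(R, Y) = 2*(-68) = -136)
N = 38 (N = ((-3 + (1/2)*(-5)) - 4)*(-4) = ((-3 - 5/2) - 4)*(-4) = (-11/2 - 4)*(-4) = -19/2*(-4) = 38)
A(72, -69)*N = -136*38 = -5168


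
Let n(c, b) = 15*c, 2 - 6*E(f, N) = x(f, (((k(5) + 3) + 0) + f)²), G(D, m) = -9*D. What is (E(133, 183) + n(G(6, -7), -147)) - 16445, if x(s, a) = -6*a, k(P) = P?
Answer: 7879/3 ≈ 2626.3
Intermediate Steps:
E(f, N) = ⅓ + (8 + f)² (E(f, N) = ⅓ - (-1)*(((5 + 3) + 0) + f)² = ⅓ - (-1)*((8 + 0) + f)² = ⅓ - (-1)*(8 + f)² = ⅓ + (8 + f)²)
(E(133, 183) + n(G(6, -7), -147)) - 16445 = ((⅓ + (8 + 133)²) + 15*(-9*6)) - 16445 = ((⅓ + 141²) + 15*(-54)) - 16445 = ((⅓ + 19881) - 810) - 16445 = (59644/3 - 810) - 16445 = 57214/3 - 16445 = 7879/3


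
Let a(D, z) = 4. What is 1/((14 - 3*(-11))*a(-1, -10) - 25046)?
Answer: -1/24858 ≈ -4.0228e-5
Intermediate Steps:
1/((14 - 3*(-11))*a(-1, -10) - 25046) = 1/((14 - 3*(-11))*4 - 25046) = 1/((14 + 33)*4 - 25046) = 1/(47*4 - 25046) = 1/(188 - 25046) = 1/(-24858) = -1/24858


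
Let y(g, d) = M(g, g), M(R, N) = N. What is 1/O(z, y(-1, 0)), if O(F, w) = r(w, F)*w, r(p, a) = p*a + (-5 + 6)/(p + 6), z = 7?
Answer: 5/34 ≈ 0.14706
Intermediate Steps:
r(p, a) = 1/(6 + p) + a*p (r(p, a) = a*p + 1/(6 + p) = 1/(6 + p) + a*p)
y(g, d) = g
O(F, w) = w*(1 + F*w² + 6*F*w)/(6 + w) (O(F, w) = ((1 + F*w² + 6*F*w)/(6 + w))*w = w*(1 + F*w² + 6*F*w)/(6 + w))
1/O(z, y(-1, 0)) = 1/(-(1 + 7*(-1)² + 6*7*(-1))/(6 - 1)) = 1/(-1*(1 + 7*1 - 42)/5) = 1/(-1*⅕*(1 + 7 - 42)) = 1/(-1*⅕*(-34)) = 1/(34/5) = 5/34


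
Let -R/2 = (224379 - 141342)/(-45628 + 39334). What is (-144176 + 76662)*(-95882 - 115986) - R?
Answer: 15004954875769/1049 ≈ 1.4304e+10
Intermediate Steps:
R = 27679/1049 (R = -2*(224379 - 141342)/(-45628 + 39334) = -166074/(-6294) = -166074*(-1)/6294 = -2*(-27679/2098) = 27679/1049 ≈ 26.386)
(-144176 + 76662)*(-95882 - 115986) - R = (-144176 + 76662)*(-95882 - 115986) - 1*27679/1049 = -67514*(-211868) - 27679/1049 = 14304056152 - 27679/1049 = 15004954875769/1049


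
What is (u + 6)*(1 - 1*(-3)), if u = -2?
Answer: 16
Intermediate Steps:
(u + 6)*(1 - 1*(-3)) = (-2 + 6)*(1 - 1*(-3)) = 4*(1 + 3) = 4*4 = 16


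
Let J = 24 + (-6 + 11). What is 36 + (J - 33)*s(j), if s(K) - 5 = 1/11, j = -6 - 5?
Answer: 172/11 ≈ 15.636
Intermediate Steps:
J = 29 (J = 24 + 5 = 29)
j = -11
s(K) = 56/11 (s(K) = 5 + 1/11 = 56/11)
36 + (J - 33)*s(j) = 36 + (29 - 33)*(56/11) = 36 - 4*56/11 = 36 - 224/11 = 172/11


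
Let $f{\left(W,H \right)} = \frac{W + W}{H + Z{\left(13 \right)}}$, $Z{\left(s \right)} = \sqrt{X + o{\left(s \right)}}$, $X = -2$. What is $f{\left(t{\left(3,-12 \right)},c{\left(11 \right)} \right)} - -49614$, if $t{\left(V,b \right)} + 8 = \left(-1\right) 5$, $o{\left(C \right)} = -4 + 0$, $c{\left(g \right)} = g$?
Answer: $\frac{6300692}{127} + \frac{26 i \sqrt{6}}{127} \approx 49612.0 + 0.50147 i$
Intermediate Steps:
$o{\left(C \right)} = -4$
$Z{\left(s \right)} = i \sqrt{6}$ ($Z{\left(s \right)} = \sqrt{-2 - 4} = \sqrt{-6} = i \sqrt{6}$)
$t{\left(V,b \right)} = -13$ ($t{\left(V,b \right)} = -8 - 5 = -13$)
$f{\left(W,H \right)} = \frac{2 W}{H + i \sqrt{6}}$ ($f{\left(W,H \right)} = \frac{W + W}{H + i \sqrt{6}} = \frac{2 W}{H + i \sqrt{6}}$)
$f{\left(t{\left(3,-12 \right)},c{\left(11 \right)} \right)} - -49614 = 2 \left(-13\right) \frac{1}{11 + i \sqrt{6}} - -49614 = - \frac{26}{11 + i \sqrt{6}} + 49614 = 49614 - \frac{26}{11 + i \sqrt{6}}$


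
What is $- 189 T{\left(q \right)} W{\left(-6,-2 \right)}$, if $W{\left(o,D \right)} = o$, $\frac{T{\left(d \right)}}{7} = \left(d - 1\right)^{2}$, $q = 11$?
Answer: $793800$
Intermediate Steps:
$T{\left(d \right)} = 7 \left(-1 + d\right)^{2}$ ($T{\left(d \right)} = 7 \left(d - 1\right)^{2} = 7 \left(-1 + d\right)^{2}$)
$- 189 T{\left(q \right)} W{\left(-6,-2 \right)} = - 189 \cdot 7 \left(-1 + 11\right)^{2} \left(-6\right) = - 189 \cdot 7 \cdot 10^{2} \left(-6\right) = - 189 \cdot 7 \cdot 100 \left(-6\right) = \left(-189\right) 700 \left(-6\right) = \left(-132300\right) \left(-6\right) = 793800$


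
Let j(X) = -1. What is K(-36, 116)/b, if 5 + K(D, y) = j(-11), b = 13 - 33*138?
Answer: 6/4541 ≈ 0.0013213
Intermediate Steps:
b = -4541 (b = 13 - 4554 = -4541)
K(D, y) = -6 (K(D, y) = -5 - 1 = -6)
K(-36, 116)/b = -6/(-4541) = -6*(-1/4541) = 6/4541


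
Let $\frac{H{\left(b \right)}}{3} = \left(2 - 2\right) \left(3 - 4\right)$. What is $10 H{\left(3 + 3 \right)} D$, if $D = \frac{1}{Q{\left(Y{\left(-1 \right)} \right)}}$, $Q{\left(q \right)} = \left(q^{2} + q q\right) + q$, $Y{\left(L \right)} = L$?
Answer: $0$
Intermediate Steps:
$Q{\left(q \right)} = q + 2 q^{2}$ ($Q{\left(q \right)} = \left(q^{2} + q^{2}\right) + q = 2 q^{2} + q = q + 2 q^{2}$)
$H{\left(b \right)} = 0$ ($H{\left(b \right)} = 3 \left(2 - 2\right) \left(3 - 4\right) = 3 \cdot 0 \left(-1\right) = 3 \cdot 0 = 0$)
$D = 1$ ($D = \frac{1}{\left(-1\right) \left(1 + 2 \left(-1\right)\right)} = \frac{1}{\left(-1\right) \left(1 - 2\right)} = \frac{1}{\left(-1\right) \left(-1\right)} = 1^{-1} = 1$)
$10 H{\left(3 + 3 \right)} D = 10 \cdot 0 \cdot 1 = 0 \cdot 1 = 0$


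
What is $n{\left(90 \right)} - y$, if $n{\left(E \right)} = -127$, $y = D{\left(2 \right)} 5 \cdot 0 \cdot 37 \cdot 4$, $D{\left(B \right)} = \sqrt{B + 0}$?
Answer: $-127$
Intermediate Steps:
$D{\left(B \right)} = \sqrt{B}$
$y = 0$ ($y = \sqrt{2} \cdot 5 \cdot 0 \cdot 37 \cdot 4 = 5 \sqrt{2} \cdot 0 \cdot 37 \cdot 4 = 0 \cdot 37 \cdot 4 = 0 \cdot 4 = 0$)
$n{\left(90 \right)} - y = -127 - 0 = -127 + 0 = -127$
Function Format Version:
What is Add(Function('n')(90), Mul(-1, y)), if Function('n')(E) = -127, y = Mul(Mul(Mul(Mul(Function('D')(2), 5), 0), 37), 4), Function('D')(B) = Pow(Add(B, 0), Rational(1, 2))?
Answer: -127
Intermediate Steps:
Function('D')(B) = Pow(B, Rational(1, 2))
y = 0 (y = Mul(Mul(Mul(Mul(Pow(2, Rational(1, 2)), 5), 0), 37), 4) = Mul(Mul(Mul(Mul(5, Pow(2, Rational(1, 2))), 0), 37), 4) = Mul(Mul(0, 37), 4) = Mul(0, 4) = 0)
Add(Function('n')(90), Mul(-1, y)) = Add(-127, Mul(-1, 0)) = Add(-127, 0) = -127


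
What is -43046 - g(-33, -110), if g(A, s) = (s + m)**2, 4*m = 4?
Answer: -54927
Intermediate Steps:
m = 1 (m = (1/4)*4 = 1)
g(A, s) = (1 + s)**2 (g(A, s) = (s + 1)**2 = (1 + s)**2)
-43046 - g(-33, -110) = -43046 - (1 - 110)**2 = -43046 - 1*(-109)**2 = -43046 - 1*11881 = -43046 - 11881 = -54927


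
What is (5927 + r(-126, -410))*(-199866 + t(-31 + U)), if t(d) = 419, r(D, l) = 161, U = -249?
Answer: -1214233336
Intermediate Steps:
(5927 + r(-126, -410))*(-199866 + t(-31 + U)) = (5927 + 161)*(-199866 + 419) = 6088*(-199447) = -1214233336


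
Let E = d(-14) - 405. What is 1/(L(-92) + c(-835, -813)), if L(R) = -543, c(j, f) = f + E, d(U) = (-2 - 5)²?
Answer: -1/1712 ≈ -0.00058411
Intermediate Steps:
d(U) = 49 (d(U) = (-7)² = 49)
E = -356 (E = 49 - 405 = -356)
c(j, f) = -356 + f (c(j, f) = f - 356 = -356 + f)
1/(L(-92) + c(-835, -813)) = 1/(-543 + (-356 - 813)) = 1/(-543 - 1169) = 1/(-1712) = -1/1712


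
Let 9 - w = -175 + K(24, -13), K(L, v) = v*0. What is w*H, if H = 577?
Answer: 106168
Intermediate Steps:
K(L, v) = 0
w = 184 (w = 9 - (-175 + 0) = 9 - 1*(-175) = 9 + 175 = 184)
w*H = 184*577 = 106168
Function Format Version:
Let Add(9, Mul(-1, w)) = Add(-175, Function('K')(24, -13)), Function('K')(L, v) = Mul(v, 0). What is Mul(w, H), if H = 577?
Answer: 106168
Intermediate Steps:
Function('K')(L, v) = 0
w = 184 (w = Add(9, Mul(-1, Add(-175, 0))) = Add(9, Mul(-1, -175)) = Add(9, 175) = 184)
Mul(w, H) = Mul(184, 577) = 106168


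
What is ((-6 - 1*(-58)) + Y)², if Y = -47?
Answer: 25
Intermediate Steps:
((-6 - 1*(-58)) + Y)² = ((-6 - 1*(-58)) - 47)² = ((-6 + 58) - 47)² = (52 - 47)² = 5² = 25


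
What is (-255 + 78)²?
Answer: 31329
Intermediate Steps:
(-255 + 78)² = (-177)² = 31329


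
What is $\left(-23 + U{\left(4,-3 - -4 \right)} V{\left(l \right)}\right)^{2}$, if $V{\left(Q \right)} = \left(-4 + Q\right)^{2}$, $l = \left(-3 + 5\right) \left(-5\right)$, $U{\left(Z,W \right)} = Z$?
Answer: $579121$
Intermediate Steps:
$l = -10$ ($l = 2 \left(-5\right) = -10$)
$\left(-23 + U{\left(4,-3 - -4 \right)} V{\left(l \right)}\right)^{2} = \left(-23 + 4 \left(-4 - 10\right)^{2}\right)^{2} = \left(-23 + 4 \left(-14\right)^{2}\right)^{2} = \left(-23 + 4 \cdot 196\right)^{2} = \left(-23 + 784\right)^{2} = 761^{2} = 579121$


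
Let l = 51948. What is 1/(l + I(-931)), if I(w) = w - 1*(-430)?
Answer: 1/51447 ≈ 1.9437e-5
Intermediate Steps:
I(w) = 430 + w (I(w) = w + 430 = 430 + w)
1/(l + I(-931)) = 1/(51948 + (430 - 931)) = 1/(51948 - 501) = 1/51447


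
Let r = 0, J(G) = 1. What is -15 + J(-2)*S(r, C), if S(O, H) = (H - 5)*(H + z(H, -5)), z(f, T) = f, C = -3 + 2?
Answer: -3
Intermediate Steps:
C = -1
S(O, H) = 2*H*(-5 + H) (S(O, H) = (H - 5)*(H + H) = (-5 + H)*(2*H) = 2*H*(-5 + H))
-15 + J(-2)*S(r, C) = -15 + 1*(2*(-1)*(-5 - 1)) = -15 + 1*(2*(-1)*(-6)) = -15 + 1*12 = -15 + 12 = -3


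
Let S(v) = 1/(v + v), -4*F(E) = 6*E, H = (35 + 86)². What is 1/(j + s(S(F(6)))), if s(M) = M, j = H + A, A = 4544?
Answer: 18/345329 ≈ 5.2124e-5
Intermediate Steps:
H = 14641 (H = 121² = 14641)
F(E) = -3*E/2
S(v) = 1/(2*v)
j = 19185 (j = 14641 + 4544 = 19185)
1/(j + s(S(F(6)))) = 1/(19185 + 1/(2*((-3/2*6)))) = 1/(19185 + (½)/(-9)) = 1/(19185 + (½)*(-⅑)) = 1/(19185 - 1/18) = 1/(345329/18) = 18/345329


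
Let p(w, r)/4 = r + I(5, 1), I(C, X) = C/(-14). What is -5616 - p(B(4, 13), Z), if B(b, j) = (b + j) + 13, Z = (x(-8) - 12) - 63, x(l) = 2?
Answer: -37258/7 ≈ -5322.6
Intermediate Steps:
I(C, X) = -C/14 (I(C, X) = C*(-1/14) = -C/14)
Z = -73 (Z = (2 - 12) - 63 = -10 - 63 = -73)
B(b, j) = 13 + b + j
p(w, r) = -10/7 + 4*r (p(w, r) = 4*(r - 1/14*5) = 4*(r - 5/14) = 4*(-5/14 + r) = -10/7 + 4*r)
-5616 - p(B(4, 13), Z) = -5616 - (-10/7 + 4*(-73)) = -5616 - (-10/7 - 292) = -5616 - 1*(-2054/7) = -5616 + 2054/7 = -37258/7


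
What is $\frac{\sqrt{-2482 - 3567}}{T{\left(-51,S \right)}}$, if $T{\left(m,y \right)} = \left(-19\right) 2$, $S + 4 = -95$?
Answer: $- \frac{i \sqrt{6049}}{38} \approx - 2.0467 i$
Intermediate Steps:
$S = -99$ ($S = -4 - 95 = -99$)
$T{\left(m,y \right)} = -38$
$\frac{\sqrt{-2482 - 3567}}{T{\left(-51,S \right)}} = \frac{\sqrt{-2482 - 3567}}{-38} = \sqrt{-6049} \left(- \frac{1}{38}\right) = i \sqrt{6049} \left(- \frac{1}{38}\right) = - \frac{i \sqrt{6049}}{38}$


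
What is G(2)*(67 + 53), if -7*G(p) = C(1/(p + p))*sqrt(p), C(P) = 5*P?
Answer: -150*sqrt(2)/7 ≈ -30.305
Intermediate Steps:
G(p) = -5/(14*sqrt(p)) (G(p) = -5/(p + p)*sqrt(p)/7 = -5/((2*p))*sqrt(p)/7 = -5*(1/(2*p))*sqrt(p)/7 = -5/(2*p)*sqrt(p)/7 = -5/(14*sqrt(p)))
G(2)*(67 + 53) = (-5*sqrt(2)/28)*(67 + 53) = -5*sqrt(2)/28*120 = -150*sqrt(2)/7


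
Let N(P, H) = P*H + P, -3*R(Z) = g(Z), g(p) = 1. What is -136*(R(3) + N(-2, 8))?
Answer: 7480/3 ≈ 2493.3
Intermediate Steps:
R(Z) = -1/3 (R(Z) = -1/3*1 = -1/3)
N(P, H) = P + H*P (N(P, H) = H*P + P = P + H*P)
-136*(R(3) + N(-2, 8)) = -136*(-1/3 - 2*(1 + 8)) = -136*(-1/3 - 2*9) = -136*(-1/3 - 18) = -136*(-55/3) = 7480/3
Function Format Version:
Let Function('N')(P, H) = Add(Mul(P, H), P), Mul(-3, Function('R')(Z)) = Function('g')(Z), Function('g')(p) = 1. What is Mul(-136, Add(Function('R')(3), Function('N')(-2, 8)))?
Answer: Rational(7480, 3) ≈ 2493.3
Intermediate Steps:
Function('R')(Z) = Rational(-1, 3) (Function('R')(Z) = Mul(Rational(-1, 3), 1) = Rational(-1, 3))
Function('N')(P, H) = Add(P, Mul(H, P)) (Function('N')(P, H) = Add(Mul(H, P), P) = Add(P, Mul(H, P)))
Mul(-136, Add(Function('R')(3), Function('N')(-2, 8))) = Mul(-136, Add(Rational(-1, 3), Mul(-2, Add(1, 8)))) = Mul(-136, Add(Rational(-1, 3), Mul(-2, 9))) = Mul(-136, Add(Rational(-1, 3), -18)) = Mul(-136, Rational(-55, 3)) = Rational(7480, 3)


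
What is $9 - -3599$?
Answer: $3608$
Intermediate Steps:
$9 - -3599 = 9 + 3599 = 3608$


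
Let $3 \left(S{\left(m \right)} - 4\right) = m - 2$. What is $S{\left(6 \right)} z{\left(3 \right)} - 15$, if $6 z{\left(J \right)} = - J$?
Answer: $- \frac{53}{3} \approx -17.667$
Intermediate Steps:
$S{\left(m \right)} = \frac{10}{3} + \frac{m}{3}$ ($S{\left(m \right)} = 4 + \frac{m - 2}{3} = 4 + \frac{-2 + m}{3} = 4 + \left(- \frac{2}{3} + \frac{m}{3}\right) = \frac{10}{3} + \frac{m}{3}$)
$z{\left(J \right)} = - \frac{J}{6}$ ($z{\left(J \right)} = \frac{\left(-1\right) J}{6} = - \frac{J}{6}$)
$S{\left(6 \right)} z{\left(3 \right)} - 15 = \left(\frac{10}{3} + \frac{1}{3} \cdot 6\right) \left(\left(- \frac{1}{6}\right) 3\right) - 15 = \left(\frac{10}{3} + 2\right) \left(- \frac{1}{2}\right) - 15 = \frac{16}{3} \left(- \frac{1}{2}\right) - 15 = - \frac{8}{3} - 15 = - \frac{53}{3}$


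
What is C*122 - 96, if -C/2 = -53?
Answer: 12836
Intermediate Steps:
C = 106 (C = -2*(-53) = 106)
C*122 - 96 = 106*122 - 96 = 12932 - 96 = 12836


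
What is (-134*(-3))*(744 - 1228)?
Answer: -194568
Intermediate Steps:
(-134*(-3))*(744 - 1228) = 402*(-484) = -194568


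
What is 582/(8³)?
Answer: 291/256 ≈ 1.1367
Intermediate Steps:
582/(8³) = 582/512 = 582*(1/512) = 291/256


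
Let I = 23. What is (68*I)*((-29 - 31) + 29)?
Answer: -48484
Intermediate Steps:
(68*I)*((-29 - 31) + 29) = (68*23)*((-29 - 31) + 29) = 1564*(-60 + 29) = 1564*(-31) = -48484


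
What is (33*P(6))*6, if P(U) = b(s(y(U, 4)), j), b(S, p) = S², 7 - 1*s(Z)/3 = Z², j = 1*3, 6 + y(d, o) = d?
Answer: 87318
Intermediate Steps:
y(d, o) = -6 + d
j = 3
s(Z) = 21 - 3*Z²
P(U) = (21 - 3*(-6 + U)²)²
(33*P(6))*6 = (33*(9*(-7 + (-6 + 6)²)²))*6 = (33*(9*(-7 + 0²)²))*6 = (33*(9*(-7 + 0)²))*6 = (33*(9*(-7)²))*6 = (33*(9*49))*6 = (33*441)*6 = 14553*6 = 87318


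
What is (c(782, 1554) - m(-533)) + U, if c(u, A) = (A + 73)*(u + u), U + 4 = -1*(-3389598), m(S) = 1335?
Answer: 5932887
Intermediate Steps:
U = 3389594 (U = -4 - 1*(-3389598) = -4 + 3389598 = 3389594)
c(u, A) = 2*u*(73 + A) (c(u, A) = (73 + A)*(2*u) = 2*u*(73 + A))
(c(782, 1554) - m(-533)) + U = (2*782*(73 + 1554) - 1*1335) + 3389594 = (2*782*1627 - 1335) + 3389594 = (2544628 - 1335) + 3389594 = 2543293 + 3389594 = 5932887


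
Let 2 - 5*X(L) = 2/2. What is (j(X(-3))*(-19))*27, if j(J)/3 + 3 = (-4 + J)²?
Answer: -440154/25 ≈ -17606.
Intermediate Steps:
X(L) = ⅕ (X(L) = ⅖ - 2/(5*2) = ⅖ - ⅕*1 = ⅖ - ⅕ = ⅕)
j(J) = -9 + 3*(-4 + J)²
(j(X(-3))*(-19))*27 = ((-9 + 3*(-4 + ⅕)²)*(-19))*27 = ((-9 + 3*(-19/5)²)*(-19))*27 = ((-9 + 3*(361/25))*(-19))*27 = ((-9 + 1083/25)*(-19))*27 = ((858/25)*(-19))*27 = -16302/25*27 = -440154/25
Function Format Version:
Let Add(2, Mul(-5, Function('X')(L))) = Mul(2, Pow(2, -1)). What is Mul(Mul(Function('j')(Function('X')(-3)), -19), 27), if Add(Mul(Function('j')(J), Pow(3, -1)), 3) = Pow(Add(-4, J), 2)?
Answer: Rational(-440154, 25) ≈ -17606.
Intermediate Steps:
Function('X')(L) = Rational(1, 5) (Function('X')(L) = Add(Rational(2, 5), Mul(Rational(-1, 5), Mul(2, Pow(2, -1)))) = Add(Rational(2, 5), Mul(Rational(-1, 5), Mul(2, Rational(1, 2)))) = Add(Rational(2, 5), Mul(Rational(-1, 5), 1)) = Add(Rational(2, 5), Rational(-1, 5)) = Rational(1, 5))
Function('j')(J) = Add(-9, Mul(3, Pow(Add(-4, J), 2)))
Mul(Mul(Function('j')(Function('X')(-3)), -19), 27) = Mul(Mul(Add(-9, Mul(3, Pow(Add(-4, Rational(1, 5)), 2))), -19), 27) = Mul(Mul(Add(-9, Mul(3, Pow(Rational(-19, 5), 2))), -19), 27) = Mul(Mul(Add(-9, Mul(3, Rational(361, 25))), -19), 27) = Mul(Mul(Add(-9, Rational(1083, 25)), -19), 27) = Mul(Mul(Rational(858, 25), -19), 27) = Mul(Rational(-16302, 25), 27) = Rational(-440154, 25)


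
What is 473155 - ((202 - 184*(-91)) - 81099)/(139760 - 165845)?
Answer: 12342184022/26085 ≈ 4.7315e+5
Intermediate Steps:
473155 - ((202 - 184*(-91)) - 81099)/(139760 - 165845) = 473155 - ((202 + 16744) - 81099)/(-26085) = 473155 - (16946 - 81099)*(-1)/26085 = 473155 - (-64153)*(-1)/26085 = 473155 - 1*64153/26085 = 473155 - 64153/26085 = 12342184022/26085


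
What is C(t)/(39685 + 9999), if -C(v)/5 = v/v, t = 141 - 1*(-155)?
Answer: -5/49684 ≈ -0.00010064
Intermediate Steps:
t = 296 (t = 141 + 155 = 296)
C(v) = -5 (C(v) = -5*v/v = -5*1 = -5)
C(t)/(39685 + 9999) = -5/(39685 + 9999) = -5/49684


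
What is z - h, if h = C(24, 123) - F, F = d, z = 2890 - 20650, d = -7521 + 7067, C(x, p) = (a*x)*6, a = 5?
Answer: -18934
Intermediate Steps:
C(x, p) = 30*x (C(x, p) = (5*x)*6 = 30*x)
d = -454
z = -17760
F = -454
h = 1174 (h = 30*24 - 1*(-454) = 720 + 454 = 1174)
z - h = -17760 - 1*1174 = -17760 - 1174 = -18934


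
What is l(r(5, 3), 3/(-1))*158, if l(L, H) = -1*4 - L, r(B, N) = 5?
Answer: -1422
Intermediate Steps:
l(L, H) = -4 - L
l(r(5, 3), 3/(-1))*158 = (-4 - 1*5)*158 = (-4 - 5)*158 = -9*158 = -1422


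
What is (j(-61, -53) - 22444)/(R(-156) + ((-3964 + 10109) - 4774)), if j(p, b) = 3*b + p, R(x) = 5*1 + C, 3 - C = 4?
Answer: -22664/1375 ≈ -16.483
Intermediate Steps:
C = -1 (C = 3 - 1*4 = 3 - 4 = -1)
R(x) = 4 (R(x) = 5*1 - 1 = 5 - 1 = 4)
j(p, b) = p + 3*b
(j(-61, -53) - 22444)/(R(-156) + ((-3964 + 10109) - 4774)) = ((-61 + 3*(-53)) - 22444)/(4 + ((-3964 + 10109) - 4774)) = ((-61 - 159) - 22444)/(4 + (6145 - 4774)) = (-220 - 22444)/(4 + 1371) = -22664/1375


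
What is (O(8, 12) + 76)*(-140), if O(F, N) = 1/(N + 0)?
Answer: -31955/3 ≈ -10652.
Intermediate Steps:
O(F, N) = 1/N
(O(8, 12) + 76)*(-140) = (1/12 + 76)*(-140) = (913/12)*(-140) = -31955/3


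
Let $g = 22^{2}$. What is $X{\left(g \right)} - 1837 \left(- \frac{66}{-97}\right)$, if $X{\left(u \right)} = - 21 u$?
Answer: $- \frac{1107150}{97} \approx -11414.0$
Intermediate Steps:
$g = 484$
$X{\left(g \right)} - 1837 \left(- \frac{66}{-97}\right) = \left(-21\right) 484 - 1837 \left(- \frac{66}{-97}\right) = -10164 - 1837 \left(\left(-66\right) \left(- \frac{1}{97}\right)\right) = -10164 - \frac{121242}{97} = - \frac{1107150}{97}$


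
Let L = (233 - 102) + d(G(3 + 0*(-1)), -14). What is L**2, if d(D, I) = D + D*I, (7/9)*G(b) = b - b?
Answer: 17161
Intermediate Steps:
G(b) = 0 (G(b) = 9*(b - b)/7 = (9/7)*0 = 0)
L = 131 (L = (233 - 102) + 0*(1 - 14) = 131 + 0*(-13) = 131 + 0 = 131)
L**2 = 131**2 = 17161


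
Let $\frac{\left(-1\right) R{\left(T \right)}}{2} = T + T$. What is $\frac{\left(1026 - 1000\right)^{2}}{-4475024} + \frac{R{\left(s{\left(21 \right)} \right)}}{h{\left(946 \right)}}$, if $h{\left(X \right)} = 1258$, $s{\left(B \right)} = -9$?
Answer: $\frac{20031307}{703697524} \approx 0.028466$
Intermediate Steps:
$R{\left(T \right)} = - 4 T$ ($R{\left(T \right)} = - 2 \left(T + T\right) = - 2 \cdot 2 T = - 4 T$)
$\frac{\left(1026 - 1000\right)^{2}}{-4475024} + \frac{R{\left(s{\left(21 \right)} \right)}}{h{\left(946 \right)}} = \frac{\left(1026 - 1000\right)^{2}}{-4475024} + \frac{\left(-4\right) \left(-9\right)}{1258} = 26^{2} \left(- \frac{1}{4475024}\right) + 36 \cdot \frac{1}{1258} = 676 \left(- \frac{1}{4475024}\right) + \frac{18}{629} = - \frac{169}{1118756} + \frac{18}{629} = \frac{20031307}{703697524}$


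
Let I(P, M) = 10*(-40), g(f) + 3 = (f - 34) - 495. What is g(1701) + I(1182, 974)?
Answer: 769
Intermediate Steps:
g(f) = -532 + f (g(f) = -3 + ((f - 34) - 495) = -3 + ((-34 + f) - 495) = -3 + (-529 + f) = -532 + f)
I(P, M) = -400
g(1701) + I(1182, 974) = (-532 + 1701) - 400 = 1169 - 400 = 769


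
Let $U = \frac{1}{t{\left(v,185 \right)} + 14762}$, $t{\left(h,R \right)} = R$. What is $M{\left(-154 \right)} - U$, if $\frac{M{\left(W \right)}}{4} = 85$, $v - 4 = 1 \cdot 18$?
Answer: $\frac{5081979}{14947} \approx 340.0$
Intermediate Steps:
$v = 22$ ($v = 4 + 1 \cdot 18 = 4 + 18 = 22$)
$M{\left(W \right)} = 340$ ($M{\left(W \right)} = 4 \cdot 85 = 340$)
$U = \frac{1}{14947}$ ($U = \frac{1}{185 + 14762} = \frac{1}{14947} \approx 6.6903 \cdot 10^{-5}$)
$M{\left(-154 \right)} - U = 340 - \frac{1}{14947} = \frac{5081979}{14947}$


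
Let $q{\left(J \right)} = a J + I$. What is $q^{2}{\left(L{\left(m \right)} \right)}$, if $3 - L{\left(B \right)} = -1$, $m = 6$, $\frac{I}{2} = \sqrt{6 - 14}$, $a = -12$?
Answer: $2272 - 384 i \sqrt{2} \approx 2272.0 - 543.06 i$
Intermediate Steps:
$I = 4 i \sqrt{2}$ ($I = 2 \sqrt{6 - 14} = 2 \sqrt{-8} = 2 \cdot 2 i \sqrt{2} = 4 i \sqrt{2} \approx 5.6569 i$)
$L{\left(B \right)} = 4$ ($L{\left(B \right)} = 3 - -1 = 3 + 1 = 4$)
$q{\left(J \right)} = - 12 J + 4 i \sqrt{2}$
$q^{2}{\left(L{\left(m \right)} \right)} = \left(\left(-12\right) 4 + 4 i \sqrt{2}\right)^{2} = \left(-48 + 4 i \sqrt{2}\right)^{2}$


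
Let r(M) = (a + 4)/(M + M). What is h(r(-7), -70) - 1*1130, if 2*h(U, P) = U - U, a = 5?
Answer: -1130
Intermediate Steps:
r(M) = 9/(2*M) (r(M) = (5 + 4)/(M + M) = 9/((2*M)) = 9*(1/(2*M)) = 9/(2*M))
h(U, P) = 0 (h(U, P) = (U - U)/2 = (½)*0 = 0)
h(r(-7), -70) - 1*1130 = 0 - 1*1130 = 0 - 1130 = -1130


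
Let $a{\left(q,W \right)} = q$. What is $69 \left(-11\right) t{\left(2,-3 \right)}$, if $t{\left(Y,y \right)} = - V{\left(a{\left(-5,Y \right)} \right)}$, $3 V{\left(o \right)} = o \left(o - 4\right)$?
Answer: $11385$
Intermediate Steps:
$V{\left(o \right)} = \frac{o \left(-4 + o\right)}{3}$ ($V{\left(o \right)} = \frac{o \left(o - 4\right)}{3} = \frac{o \left(-4 + o\right)}{3}$)
$t{\left(Y,y \right)} = -15$ ($t{\left(Y,y \right)} = - \frac{\left(-5\right) \left(-4 - 5\right)}{3} = - \frac{\left(-5\right) \left(-9\right)}{3} = \left(-1\right) 15 = -15$)
$69 \left(-11\right) t{\left(2,-3 \right)} = 69 \left(-11\right) \left(-15\right) = \left(-759\right) \left(-15\right) = 11385$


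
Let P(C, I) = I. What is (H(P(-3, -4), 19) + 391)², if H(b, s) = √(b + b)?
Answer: 152873 + 1564*I*√2 ≈ 1.5287e+5 + 2211.8*I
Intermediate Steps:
H(b, s) = √2*√b (H(b, s) = √(2*b) = √2*√b)
(H(P(-3, -4), 19) + 391)² = (√2*√(-4) + 391)² = (√2*(2*I) + 391)² = (2*I*√2 + 391)² = (391 + 2*I*√2)²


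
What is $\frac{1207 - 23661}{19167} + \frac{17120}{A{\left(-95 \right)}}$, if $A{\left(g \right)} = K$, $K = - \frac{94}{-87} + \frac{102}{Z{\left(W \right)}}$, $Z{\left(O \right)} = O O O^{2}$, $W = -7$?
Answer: $\frac{8567339082326}{561995607} \approx 15245.0$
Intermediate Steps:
$Z{\left(O \right)} = O^{4}$ ($Z{\left(O \right)} = O O^{3} = O^{4}$)
$K = \frac{234568}{208887}$ ($K = - \frac{94}{-87} + \frac{102}{\left(-7\right)^{4}} = \left(-94\right) \left(- \frac{1}{87}\right) + \frac{102}{2401} = \frac{94}{87} + 102 \cdot \frac{1}{2401} = \frac{94}{87} + \frac{102}{2401} = \frac{234568}{208887} \approx 1.1229$)
$A{\left(g \right)} = \frac{234568}{208887}$
$\frac{1207 - 23661}{19167} + \frac{17120}{A{\left(-95 \right)}} = \frac{1207 - 23661}{19167} + \frac{17120}{\frac{234568}{208887}} = \left(1207 - 23661\right) \frac{1}{19167} + 17120 \cdot \frac{208887}{234568} = \left(-22454\right) \frac{1}{19167} + \frac{447018180}{29321} = - \frac{22454}{19167} + \frac{447018180}{29321} = \frac{8567339082326}{561995607}$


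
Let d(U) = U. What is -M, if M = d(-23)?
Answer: 23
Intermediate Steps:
M = -23
-M = -1*(-23) = 23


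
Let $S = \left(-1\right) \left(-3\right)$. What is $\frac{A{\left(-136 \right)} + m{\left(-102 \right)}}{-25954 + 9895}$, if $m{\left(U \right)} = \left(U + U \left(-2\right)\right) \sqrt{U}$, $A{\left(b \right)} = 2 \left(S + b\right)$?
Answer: $\frac{266}{16059} - \frac{34 i \sqrt{102}}{5353} \approx 0.016564 - 0.064148 i$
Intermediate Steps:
$S = 3$
$A{\left(b \right)} = 6 + 2 b$ ($A{\left(b \right)} = 2 \left(3 + b\right) = 6 + 2 b$)
$m{\left(U \right)} = - U^{\frac{3}{2}}$ ($m{\left(U \right)} = \left(U - 2 U\right) \sqrt{U} = - U \sqrt{U} = - U^{\frac{3}{2}}$)
$\frac{A{\left(-136 \right)} + m{\left(-102 \right)}}{-25954 + 9895} = \frac{\left(6 + 2 \left(-136\right)\right) - \left(-102\right)^{\frac{3}{2}}}{-25954 + 9895} = \frac{\left(6 - 272\right) - - 102 i \sqrt{102}}{-16059} = \left(-266 + 102 i \sqrt{102}\right) \left(- \frac{1}{16059}\right) = \frac{266}{16059} - \frac{34 i \sqrt{102}}{5353}$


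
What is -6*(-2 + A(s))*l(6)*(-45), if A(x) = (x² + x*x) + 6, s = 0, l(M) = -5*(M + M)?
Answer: -64800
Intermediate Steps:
l(M) = -10*M
A(x) = 6 + 2*x² (A(x) = (x² + x²) + 6 = 2*x² + 6 = 6 + 2*x²)
-6*(-2 + A(s))*l(6)*(-45) = -6*(-2 + (6 + 2*0²))*(-10*6)*(-45) = -6*(-2 + (6 + 2*0))*(-60)*(-45) = -6*(-2 + (6 + 0))*(-60)*(-45) = -6*(-2 + 6)*(-60)*(-45) = -24*(-60)*(-45) = -6*(-240)*(-45) = 1440*(-45) = -64800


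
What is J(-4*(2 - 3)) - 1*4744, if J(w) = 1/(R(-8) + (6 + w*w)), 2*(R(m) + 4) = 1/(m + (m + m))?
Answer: -4094024/863 ≈ -4743.9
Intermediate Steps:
R(m) = -4 + 1/(6*m) (R(m) = -4 + 1/(2*(m + (m + m))) = -4 + 1/(2*(m + 2*m)) = -4 + 1/(2*((3*m))) = -4 + (1/(3*m))/2 = -4 + 1/(6*m))
J(w) = 1/(95/48 + w**2) (J(w) = 1/((-4 + (1/6)/(-8)) + (6 + w*w)) = 1/((-4 + (1/6)*(-1/8)) + (6 + w**2)) = 1/((-4 - 1/48) + (6 + w**2)) = 1/(-193/48 + (6 + w**2)) = 1/(95/48 + w**2))
J(-4*(2 - 3)) - 1*4744 = 48/(95 + 48*(-4*(2 - 3))**2) - 1*4744 = 48/(95 + 48*(-4*(-1))**2) - 4744 = 48/(95 + 48*4**2) - 4744 = 48/(95 + 48*16) - 4744 = 48/(95 + 768) - 4744 = 48/863 - 4744 = -4094024/863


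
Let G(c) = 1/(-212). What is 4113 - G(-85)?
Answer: 871957/212 ≈ 4113.0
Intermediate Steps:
G(c) = -1/212
4113 - G(-85) = 4113 - 1*(-1/212) = 4113 + 1/212 = 871957/212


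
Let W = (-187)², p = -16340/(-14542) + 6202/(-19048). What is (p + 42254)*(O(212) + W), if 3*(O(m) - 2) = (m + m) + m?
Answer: 102949070545581675/69249004 ≈ 1.4867e+9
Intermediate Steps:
O(m) = 2 + m (O(m) = 2 + ((m + m) + m)/3 = 2 + (2*m + m)/3 = 2 + (3*m)/3 = 2 + m)
p = 55263709/69249004 (p = -16340*(-1/14542) + 6202*(-1/19048) = 8170/7271 - 3101/9524 = 55263709/69249004 ≈ 0.79804)
W = 34969
(p + 42254)*(O(212) + W) = (55263709/69249004 + 42254)*((2 + 212) + 34969) = 2926102678725*(214 + 34969)/69249004 = (2926102678725/69249004)*35183 = 102949070545581675/69249004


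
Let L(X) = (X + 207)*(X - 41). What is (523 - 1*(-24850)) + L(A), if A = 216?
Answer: 99398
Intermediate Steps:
L(X) = (-41 + X)*(207 + X) (L(X) = (207 + X)*(-41 + X) = (-41 + X)*(207 + X))
(523 - 1*(-24850)) + L(A) = (523 - 1*(-24850)) + (-8487 + 216² + 166*216) = (523 + 24850) + (-8487 + 46656 + 35856) = 25373 + 74025 = 99398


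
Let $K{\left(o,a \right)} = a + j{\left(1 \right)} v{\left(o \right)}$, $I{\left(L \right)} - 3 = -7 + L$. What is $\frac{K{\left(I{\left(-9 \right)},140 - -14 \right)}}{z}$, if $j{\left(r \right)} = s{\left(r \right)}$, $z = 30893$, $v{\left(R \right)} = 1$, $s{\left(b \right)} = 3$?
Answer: $\frac{157}{30893} \approx 0.0050821$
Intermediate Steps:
$j{\left(r \right)} = 3$
$I{\left(L \right)} = -4 + L$ ($I{\left(L \right)} = 3 + \left(-7 + L\right) = -4 + L$)
$K{\left(o,a \right)} = 3 + a$ ($K{\left(o,a \right)} = a + 3 \cdot 1 = a + 3 = 3 + a$)
$\frac{K{\left(I{\left(-9 \right)},140 - -14 \right)}}{z} = \frac{3 + \left(140 - -14\right)}{30893} = \left(3 + \left(140 + 14\right)\right) \frac{1}{30893} = \left(3 + 154\right) \frac{1}{30893} = 157 \cdot \frac{1}{30893} = \frac{157}{30893}$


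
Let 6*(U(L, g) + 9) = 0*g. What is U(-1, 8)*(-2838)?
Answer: 25542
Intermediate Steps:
U(L, g) = -9 (U(L, g) = -9 + (0*g)/6 = -9 + (⅙)*0 = -9 + 0 = -9)
U(-1, 8)*(-2838) = -9*(-2838) = 25542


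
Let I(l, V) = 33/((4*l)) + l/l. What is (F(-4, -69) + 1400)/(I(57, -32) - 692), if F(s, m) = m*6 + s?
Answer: -74632/52505 ≈ -1.4214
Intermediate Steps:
I(l, V) = 1 + 33/(4*l) (I(l, V) = 33*(1/(4*l)) + 1 = 33/(4*l) + 1 = 1 + 33/(4*l))
F(s, m) = s + 6*m (F(s, m) = 6*m + s = s + 6*m)
(F(-4, -69) + 1400)/(I(57, -32) - 692) = ((-4 + 6*(-69)) + 1400)/((33/4 + 57)/57 - 692) = ((-4 - 414) + 1400)/((1/57)*(261/4) - 692) = (-418 + 1400)/(87/76 - 692) = 982/(-52505/76) = 982*(-76/52505) = -74632/52505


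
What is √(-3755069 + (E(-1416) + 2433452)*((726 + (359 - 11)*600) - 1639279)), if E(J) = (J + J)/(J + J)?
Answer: 17*I*√12038894402 ≈ 1.8653e+6*I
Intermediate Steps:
E(J) = 1 (E(J) = (2*J)/((2*J)) = (2*J)*(1/(2*J)) = 1)
√(-3755069 + (E(-1416) + 2433452)*((726 + (359 - 11)*600) - 1639279)) = √(-3755069 + (1 + 2433452)*((726 + (359 - 11)*600) - 1639279)) = √(-3755069 + 2433453*((726 + 348*600) - 1639279)) = √(-3755069 + 2433453*((726 + 208800) - 1639279)) = √(-3755069 + 2433453*(209526 - 1639279)) = √(-3755069 + 2433453*(-1429753)) = √(-3755069 - 3479236727109) = √(-3479240482178) = 17*I*√12038894402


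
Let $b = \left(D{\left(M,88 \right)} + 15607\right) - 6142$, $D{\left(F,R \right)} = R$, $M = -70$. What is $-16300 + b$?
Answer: $-6747$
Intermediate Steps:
$b = 9553$ ($b = \left(88 + 15607\right) - 6142 = 15695 - 6142 = 9553$)
$-16300 + b = -16300 + 9553 = -6747$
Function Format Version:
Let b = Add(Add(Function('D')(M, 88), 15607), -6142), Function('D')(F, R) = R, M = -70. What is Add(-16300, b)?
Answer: -6747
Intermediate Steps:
b = 9553 (b = Add(Add(88, 15607), -6142) = Add(15695, -6142) = 9553)
Add(-16300, b) = Add(-16300, 9553) = -6747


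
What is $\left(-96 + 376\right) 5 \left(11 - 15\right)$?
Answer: $-5600$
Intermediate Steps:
$\left(-96 + 376\right) 5 \left(11 - 15\right) = 280 \cdot 5 \left(11 - 15\right) = 280 \cdot 5 \left(-4\right) = 280 \left(-20\right) = -5600$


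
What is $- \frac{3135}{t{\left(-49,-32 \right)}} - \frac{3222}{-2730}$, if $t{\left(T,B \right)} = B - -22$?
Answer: $\frac{286359}{910} \approx 314.68$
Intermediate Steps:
$t{\left(T,B \right)} = 22 + B$ ($t{\left(T,B \right)} = B + 22 = 22 + B$)
$- \frac{3135}{t{\left(-49,-32 \right)}} - \frac{3222}{-2730} = - \frac{3135}{22 - 32} - \frac{3222}{-2730} = - \frac{3135}{-10} - - \frac{537}{455} = \left(-3135\right) \left(- \frac{1}{10}\right) + \frac{537}{455} = \frac{627}{2} + \frac{537}{455} = \frac{286359}{910}$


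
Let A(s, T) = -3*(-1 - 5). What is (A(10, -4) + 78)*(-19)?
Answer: -1824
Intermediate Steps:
A(s, T) = 18 (A(s, T) = -3*(-6) = 18)
(A(10, -4) + 78)*(-19) = (18 + 78)*(-19) = 96*(-19) = -1824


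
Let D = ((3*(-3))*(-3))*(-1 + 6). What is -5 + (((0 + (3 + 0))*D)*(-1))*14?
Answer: -5675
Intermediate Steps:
D = 135 (D = -9*(-3)*5 = 27*5 = 135)
-5 + (((0 + (3 + 0))*D)*(-1))*14 = -5 + (((0 + (3 + 0))*135)*(-1))*14 = -5 + (((0 + 3)*135)*(-1))*14 = -5 + ((3*135)*(-1))*14 = -5 + (405*(-1))*14 = -5 - 405*14 = -5 - 5670 = -5675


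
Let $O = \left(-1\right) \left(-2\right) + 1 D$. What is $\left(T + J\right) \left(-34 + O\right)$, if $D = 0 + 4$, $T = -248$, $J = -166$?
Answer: $11592$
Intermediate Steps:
$D = 4$
$O = 6$ ($O = \left(-1\right) \left(-2\right) + 1 \cdot 4 = 2 + 4 = 6$)
$\left(T + J\right) \left(-34 + O\right) = \left(-248 - 166\right) \left(-34 + 6\right) = \left(-414\right) \left(-28\right) = 11592$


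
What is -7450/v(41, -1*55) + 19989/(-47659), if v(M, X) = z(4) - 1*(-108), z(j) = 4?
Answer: -178649159/2668904 ≈ -66.937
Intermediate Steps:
v(M, X) = 112 (v(M, X) = 4 - 1*(-108) = 4 + 108 = 112)
-7450/v(41, -1*55) + 19989/(-47659) = -7450/112 + 19989/(-47659) = -7450*1/112 + 19989*(-1/47659) = -3725/56 - 19989/47659 = -178649159/2668904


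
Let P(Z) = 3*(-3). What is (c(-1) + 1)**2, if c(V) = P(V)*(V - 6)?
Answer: 4096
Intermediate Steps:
P(Z) = -9
c(V) = 54 - 9*V (c(V) = -9*(V - 6) = -9*(-6 + V) = 54 - 9*V)
(c(-1) + 1)**2 = ((54 - 9*(-1)) + 1)**2 = ((54 + 9) + 1)**2 = (63 + 1)**2 = 64**2 = 4096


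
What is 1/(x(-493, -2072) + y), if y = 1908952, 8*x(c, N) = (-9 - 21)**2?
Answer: 2/3818129 ≈ 5.2382e-7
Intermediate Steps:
x(c, N) = 225/2 (x(c, N) = (-9 - 21)**2/8 = (1/8)*(-30)**2 = (1/8)*900 = 225/2)
1/(x(-493, -2072) + y) = 1/(225/2 + 1908952) = 1/(3818129/2) = 2/3818129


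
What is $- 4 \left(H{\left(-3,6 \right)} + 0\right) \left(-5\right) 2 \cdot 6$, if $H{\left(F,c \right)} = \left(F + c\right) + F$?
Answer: $0$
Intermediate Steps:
$H{\left(F,c \right)} = c + 2 F$
$- 4 \left(H{\left(-3,6 \right)} + 0\right) \left(-5\right) 2 \cdot 6 = - 4 \left(\left(6 + 2 \left(-3\right)\right) + 0\right) \left(-5\right) 2 \cdot 6 = - 4 \left(\left(6 - 6\right) + 0\right) \left(-5\right) 12 = - 4 \left(0 + 0\right) \left(-5\right) 12 = - 4 \cdot 0 \left(-5\right) 12 = \left(-4\right) 0 \cdot 12 = 0 \cdot 12 = 0$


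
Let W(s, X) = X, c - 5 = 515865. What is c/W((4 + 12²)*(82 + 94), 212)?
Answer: 257935/106 ≈ 2433.3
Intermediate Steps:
c = 515870 (c = 5 + 515865 = 515870)
c/W((4 + 12²)*(82 + 94), 212) = 515870/212 = 515870*(1/212) = 257935/106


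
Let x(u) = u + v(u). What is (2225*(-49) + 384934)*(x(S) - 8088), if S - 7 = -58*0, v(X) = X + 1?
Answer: -2227413357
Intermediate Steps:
v(X) = 1 + X
S = 7 (S = 7 - 58*0 = 7 + 0 = 7)
x(u) = 1 + 2*u (x(u) = u + (1 + u) = 1 + 2*u)
(2225*(-49) + 384934)*(x(S) - 8088) = (2225*(-49) + 384934)*((1 + 2*7) - 8088) = (-109025 + 384934)*((1 + 14) - 8088) = 275909*(15 - 8088) = 275909*(-8073) = -2227413357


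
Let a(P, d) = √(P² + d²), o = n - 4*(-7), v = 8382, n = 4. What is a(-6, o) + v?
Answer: 8382 + 2*√265 ≈ 8414.6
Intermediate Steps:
o = 32 (o = 4 - 4*(-7) = 4 + 28 = 32)
a(-6, o) + v = √((-6)² + 32²) + 8382 = √(36 + 1024) + 8382 = √1060 + 8382 = 2*√265 + 8382 = 8382 + 2*√265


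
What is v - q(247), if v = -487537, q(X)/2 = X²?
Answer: -609555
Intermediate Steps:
q(X) = 2*X²
v - q(247) = -487537 - 2*247² = -487537 - 2*61009 = -487537 - 1*122018 = -487537 - 122018 = -609555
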